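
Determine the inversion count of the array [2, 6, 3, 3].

Finding inversions in [2, 6, 3, 3]:

(1, 2): arr[1]=6 > arr[2]=3
(1, 3): arr[1]=6 > arr[3]=3

Total inversions: 2

The array has 2 inversion(s): (1,2), (1,3). Each pair (i,j) satisfies i < j and arr[i] > arr[j].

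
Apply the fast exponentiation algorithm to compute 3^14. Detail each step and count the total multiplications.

Computing 3^14 by squaring (build up from 3^1; each line after the first costs one multiplication):

3^1 = 3
3^2 = (3^1)^2 = 3^2 = 9
3^3 = 3 * 3^2 = 3 * 9 = 27
3^6 = (3^3)^2 = 27^2 = 729
3^7 = 3 * 3^6 = 3 * 729 = 2187
3^14 = (3^7)^2 = 2187^2 = 4782969

Result: 4782969
Multiplications needed: 5 (5 lines after 3^1)

3^14 = 4782969. Using exponentiation by squaring, this requires 5 multiplications. The key idea: if the exponent is even, square the half-power; if odd, multiply by the base once.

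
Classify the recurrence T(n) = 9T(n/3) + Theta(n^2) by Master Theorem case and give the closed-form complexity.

Master Theorem for T(n) = 9T(n/3) + O(n^2):

a = 9, b = 3, c = 2
log_b(a) = log_3(9) = 2.0000

Case 2: c = 2 = log_3(9) = 2.0000
T(n) = O(n^2 log n) = O(n^2 log n)

For T(n) = 9T(n/3) + O(n^2): log_3(9) = 2.0000. This is Case 2 of the Master Theorem (c = log_b(a), equal work at all levels), giving O(n^2 log n).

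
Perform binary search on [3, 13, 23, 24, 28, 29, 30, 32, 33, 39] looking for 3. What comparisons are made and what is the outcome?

Binary search for 3 in [3, 13, 23, 24, 28, 29, 30, 32, 33, 39]:

lo=0, hi=9, mid=4, arr[mid]=28 -> 28 > 3, search left half
lo=0, hi=3, mid=1, arr[mid]=13 -> 13 > 3, search left half
lo=0, hi=0, mid=0, arr[mid]=3 -> Found target at index 0!

Binary search finds 3 at index 0 after 3 comparisons. The search repeatedly halves the search space by comparing with the middle element.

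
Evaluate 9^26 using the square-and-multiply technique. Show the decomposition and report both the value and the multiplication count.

Computing 9^26 by squaring (build up from 9^1; each line after the first costs one multiplication):

9^1 = 9
9^2 = (9^1)^2 = 9^2 = 81
9^3 = 9 * 9^2 = 9 * 81 = 729
9^6 = (9^3)^2 = 729^2 = 531441
9^12 = (9^6)^2 = 531441^2 = 282429536481
9^13 = 9 * 9^12 = 9 * 282429536481 = 2541865828329
9^26 = (9^13)^2 = 2541865828329^2 = 6461081889226673298932241

Result: 6461081889226673298932241
Multiplications needed: 6 (6 lines after 9^1)

9^26 = 6461081889226673298932241. Using exponentiation by squaring, this requires 6 multiplications. The key idea: if the exponent is even, square the half-power; if odd, multiply by the base once.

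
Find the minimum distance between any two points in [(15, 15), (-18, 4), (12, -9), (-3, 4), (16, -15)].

Computing all pairwise distances among 5 points:

d((15, 15), (-18, 4)) = 34.7851
d((15, 15), (12, -9)) = 24.1868
d((15, 15), (-3, 4)) = 21.095
d((15, 15), (16, -15)) = 30.0167
d((-18, 4), (12, -9)) = 32.6956
d((-18, 4), (-3, 4)) = 15.0
d((-18, 4), (16, -15)) = 38.9487
d((12, -9), (-3, 4)) = 19.8494
d((12, -9), (16, -15)) = 7.2111 <-- minimum
d((-3, 4), (16, -15)) = 26.8701

Closest pair: (12, -9) and (16, -15) with distance 7.2111

The closest pair is (12, -9) and (16, -15) with Euclidean distance 7.2111. For 5 points, brute-force pairwise comparison is shown above. For large n, the divide-and-conquer algorithm (sort by x, recurse on halves, check the dividing strip) achieves O(n log n).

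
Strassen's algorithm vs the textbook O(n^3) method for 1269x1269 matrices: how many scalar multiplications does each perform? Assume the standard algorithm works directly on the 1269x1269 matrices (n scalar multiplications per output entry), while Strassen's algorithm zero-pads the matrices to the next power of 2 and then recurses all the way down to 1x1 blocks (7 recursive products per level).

Matrix multiplication for 1269x1269 matrices:

Strassen's algorithm requires power-of-2 dimensions. Pad 1269x1269 to 2048x2048 (next power of 2).

Standard algorithm: 1269^3 = 2043548109 multiplications
Strassen's algorithm: 7^(log2(2048)) = 7^11 = 1977326743 multiplications
Savings: 2043548109 - 1977326743 = 66221366 multiplications

Standard: 2043548109 multiplications (1269^3). Strassen: 1977326743 multiplications (7^11, after padding to 2048x2048). Strassen reduces 8 recursive multiplications to 7 at each level.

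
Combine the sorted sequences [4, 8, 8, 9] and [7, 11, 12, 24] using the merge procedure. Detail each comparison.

Merging process:

Compare 4 vs 7: take 4 from left. Merged: [4]
Compare 8 vs 7: take 7 from right. Merged: [4, 7]
Compare 8 vs 11: take 8 from left. Merged: [4, 7, 8]
Compare 8 vs 11: take 8 from left. Merged: [4, 7, 8, 8]
Compare 9 vs 11: take 9 from left. Merged: [4, 7, 8, 8, 9]
Append remaining from right: [11, 12, 24]. Merged: [4, 7, 8, 8, 9, 11, 12, 24]

Final merged array: [4, 7, 8, 8, 9, 11, 12, 24]
Total comparisons: 5

The merged array is [4, 7, 8, 8, 9, 11, 12, 24], requiring 5 comparisons. The merge step runs in O(n) time where n is the total number of elements.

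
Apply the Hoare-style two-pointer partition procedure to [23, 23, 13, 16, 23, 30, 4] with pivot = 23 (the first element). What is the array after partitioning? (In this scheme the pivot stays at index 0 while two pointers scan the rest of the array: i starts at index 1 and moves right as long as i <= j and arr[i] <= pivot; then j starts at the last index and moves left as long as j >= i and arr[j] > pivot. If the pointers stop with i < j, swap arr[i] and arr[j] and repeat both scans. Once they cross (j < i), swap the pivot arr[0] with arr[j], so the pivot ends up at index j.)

Hoare-style two-pointer partition with pivot = 23:

Initial array: [23, 23, 13, 16, 23, 30, 4]

Pointers start at i = 1, j = 6.
i stops at index 5 (arr[5]=30 > 23), j stops at index 6 (arr[6]=4 <= 23): swap arr[5] and arr[6], array becomes [23, 23, 13, 16, 23, 4, 30]
i ends at 6, j ends at 5: the pointers have crossed (j < i), so scanning stops.

Swap pivot arr[0] with arr[5] to place pivot at position 5: [4, 23, 13, 16, 23, 23, 30]
Pivot position: 5

After partitioning with pivot 23, the array becomes [4, 23, 13, 16, 23, 23, 30]. The pivot is placed at index 5. All elements to the left of the pivot are <= 23, and all elements to the right are > 23.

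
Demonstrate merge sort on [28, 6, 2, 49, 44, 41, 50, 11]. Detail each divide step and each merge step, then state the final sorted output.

Merge sort trace:

Split: [28, 6, 2, 49, 44, 41, 50, 11] -> [28, 6, 2, 49] and [44, 41, 50, 11]
  Split: [28, 6, 2, 49] -> [28, 6] and [2, 49]
    Split: [28, 6] -> [28] and [6]
    Merge: [28] + [6] -> [6, 28]
    Split: [2, 49] -> [2] and [49]
    Merge: [2] + [49] -> [2, 49]
  Merge: [6, 28] + [2, 49] -> [2, 6, 28, 49]
  Split: [44, 41, 50, 11] -> [44, 41] and [50, 11]
    Split: [44, 41] -> [44] and [41]
    Merge: [44] + [41] -> [41, 44]
    Split: [50, 11] -> [50] and [11]
    Merge: [50] + [11] -> [11, 50]
  Merge: [41, 44] + [11, 50] -> [11, 41, 44, 50]
Merge: [2, 6, 28, 49] + [11, 41, 44, 50] -> [2, 6, 11, 28, 41, 44, 49, 50]

Final sorted array: [2, 6, 11, 28, 41, 44, 49, 50]

The merge sort proceeds by recursively splitting the array and merging sorted halves.
After all merges, the sorted array is [2, 6, 11, 28, 41, 44, 49, 50].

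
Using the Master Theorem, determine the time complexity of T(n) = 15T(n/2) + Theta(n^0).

Master Theorem for T(n) = 15T(n/2) + O(n^0):

a = 15, b = 2, c = 0
log_b(a) = log_2(15) = 3.9069

Case 1: c = 0 < log_2(15) = 3.9069
T(n) = O(n^(log_2 15))

For T(n) = 15T(n/2) + O(n^0): log_2(15) = 3.9069. This is Case 1 of the Master Theorem (c < log_b(a), work dominated by leaves), giving O(n^(log_2 15)).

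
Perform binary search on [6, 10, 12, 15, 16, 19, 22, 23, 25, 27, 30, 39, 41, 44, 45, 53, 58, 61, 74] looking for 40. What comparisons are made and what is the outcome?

Binary search for 40 in [6, 10, 12, 15, 16, 19, 22, 23, 25, 27, 30, 39, 41, 44, 45, 53, 58, 61, 74]:

lo=0, hi=18, mid=9, arr[mid]=27 -> 27 < 40, search right half
lo=10, hi=18, mid=14, arr[mid]=45 -> 45 > 40, search left half
lo=10, hi=13, mid=11, arr[mid]=39 -> 39 < 40, search right half
lo=12, hi=13, mid=12, arr[mid]=41 -> 41 > 40, search left half
lo=12 > hi=11, target 40 not found

Binary search determines that 40 is not in the array after 4 comparisons. The search space was exhausted without finding the target.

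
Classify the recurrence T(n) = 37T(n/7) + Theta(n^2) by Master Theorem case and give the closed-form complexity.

Master Theorem for T(n) = 37T(n/7) + O(n^2):

a = 37, b = 7, c = 2
log_b(a) = log_7(37) = 1.8556

Case 3: c = 2 > log_7(37) = 1.8556
T(n) = O(n^2) = O(n^2)

For T(n) = 37T(n/7) + O(n^2): log_7(37) = 1.8556. This is Case 3 of the Master Theorem (c > log_b(a), work dominated by root), giving O(n^2).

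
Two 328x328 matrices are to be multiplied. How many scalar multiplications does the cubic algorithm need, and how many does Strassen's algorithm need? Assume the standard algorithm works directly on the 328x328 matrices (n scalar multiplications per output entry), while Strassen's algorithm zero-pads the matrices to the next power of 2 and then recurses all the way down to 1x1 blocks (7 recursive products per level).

Matrix multiplication for 328x328 matrices:

Strassen's algorithm requires power-of-2 dimensions. Pad 328x328 to 512x512 (next power of 2).

Standard algorithm: 328^3 = 35287552 multiplications
Strassen's algorithm: 7^(log2(512)) = 7^9 = 40353607 multiplications
Difference: 35287552 - 40353607 = -5066055 (Strassen uses MORE here due to padding overhead — for small or just-over-power-of-2 n, padding can outweigh the per-level savings)

Standard: 35287552 multiplications (328^3). Strassen: 40353607 multiplications (7^9, after padding to 512x512). Strassen reduces 8 recursive multiplications to 7 at each level.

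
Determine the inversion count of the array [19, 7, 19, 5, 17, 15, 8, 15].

Finding inversions in [19, 7, 19, 5, 17, 15, 8, 15]:

(0, 1): arr[0]=19 > arr[1]=7
(0, 3): arr[0]=19 > arr[3]=5
(0, 4): arr[0]=19 > arr[4]=17
(0, 5): arr[0]=19 > arr[5]=15
(0, 6): arr[0]=19 > arr[6]=8
(0, 7): arr[0]=19 > arr[7]=15
(1, 3): arr[1]=7 > arr[3]=5
(2, 3): arr[2]=19 > arr[3]=5
(2, 4): arr[2]=19 > arr[4]=17
(2, 5): arr[2]=19 > arr[5]=15
(2, 6): arr[2]=19 > arr[6]=8
(2, 7): arr[2]=19 > arr[7]=15
(4, 5): arr[4]=17 > arr[5]=15
(4, 6): arr[4]=17 > arr[6]=8
(4, 7): arr[4]=17 > arr[7]=15
(5, 6): arr[5]=15 > arr[6]=8

Total inversions: 16

The array has 16 inversion(s): (0,1), (0,3), (0,4), (0,5), (0,6), (0,7), (1,3), (2,3), (2,4), (2,5), (2,6), (2,7), (4,5), (4,6), (4,7), (5,6). Each pair (i,j) satisfies i < j and arr[i] > arr[j].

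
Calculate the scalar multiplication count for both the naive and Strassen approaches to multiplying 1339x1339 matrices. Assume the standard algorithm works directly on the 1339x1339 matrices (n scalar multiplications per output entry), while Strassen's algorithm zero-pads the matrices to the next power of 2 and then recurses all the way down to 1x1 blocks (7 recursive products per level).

Matrix multiplication for 1339x1339 matrices:

Strassen's algorithm requires power-of-2 dimensions. Pad 1339x1339 to 2048x2048 (next power of 2).

Standard algorithm: 1339^3 = 2400721219 multiplications
Strassen's algorithm: 7^(log2(2048)) = 7^11 = 1977326743 multiplications
Savings: 2400721219 - 1977326743 = 423394476 multiplications

Standard: 2400721219 multiplications (1339^3). Strassen: 1977326743 multiplications (7^11, after padding to 2048x2048). Strassen reduces 8 recursive multiplications to 7 at each level.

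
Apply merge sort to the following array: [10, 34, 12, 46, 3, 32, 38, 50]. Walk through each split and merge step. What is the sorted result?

Merge sort trace:

Split: [10, 34, 12, 46, 3, 32, 38, 50] -> [10, 34, 12, 46] and [3, 32, 38, 50]
  Split: [10, 34, 12, 46] -> [10, 34] and [12, 46]
    Split: [10, 34] -> [10] and [34]
    Merge: [10] + [34] -> [10, 34]
    Split: [12, 46] -> [12] and [46]
    Merge: [12] + [46] -> [12, 46]
  Merge: [10, 34] + [12, 46] -> [10, 12, 34, 46]
  Split: [3, 32, 38, 50] -> [3, 32] and [38, 50]
    Split: [3, 32] -> [3] and [32]
    Merge: [3] + [32] -> [3, 32]
    Split: [38, 50] -> [38] and [50]
    Merge: [38] + [50] -> [38, 50]
  Merge: [3, 32] + [38, 50] -> [3, 32, 38, 50]
Merge: [10, 12, 34, 46] + [3, 32, 38, 50] -> [3, 10, 12, 32, 34, 38, 46, 50]

Final sorted array: [3, 10, 12, 32, 34, 38, 46, 50]

The merge sort proceeds by recursively splitting the array and merging sorted halves.
After all merges, the sorted array is [3, 10, 12, 32, 34, 38, 46, 50].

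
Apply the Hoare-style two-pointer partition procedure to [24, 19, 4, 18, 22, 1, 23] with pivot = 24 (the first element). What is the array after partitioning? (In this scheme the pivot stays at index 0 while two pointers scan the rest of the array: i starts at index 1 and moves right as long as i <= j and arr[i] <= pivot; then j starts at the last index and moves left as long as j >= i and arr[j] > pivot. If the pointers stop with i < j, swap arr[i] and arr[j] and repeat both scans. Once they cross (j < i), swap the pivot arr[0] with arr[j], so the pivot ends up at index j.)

Hoare-style two-pointer partition with pivot = 24:

Initial array: [24, 19, 4, 18, 22, 1, 23]

Pointers start at i = 1, j = 6.
i ends at 7, j ends at 6: the pointers have crossed (j < i), so scanning stops.

Swap pivot arr[0] with arr[6] to place pivot at position 6: [23, 19, 4, 18, 22, 1, 24]
Pivot position: 6

After partitioning with pivot 24, the array becomes [23, 19, 4, 18, 22, 1, 24]. The pivot is placed at index 6. All elements to the left of the pivot are <= 24, and all elements to the right are > 24.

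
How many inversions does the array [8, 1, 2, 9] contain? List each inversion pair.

Finding inversions in [8, 1, 2, 9]:

(0, 1): arr[0]=8 > arr[1]=1
(0, 2): arr[0]=8 > arr[2]=2

Total inversions: 2

The array has 2 inversion(s): (0,1), (0,2). Each pair (i,j) satisfies i < j and arr[i] > arr[j].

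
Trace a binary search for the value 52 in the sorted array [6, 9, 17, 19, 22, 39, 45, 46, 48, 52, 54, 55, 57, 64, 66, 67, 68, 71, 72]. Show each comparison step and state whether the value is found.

Binary search for 52 in [6, 9, 17, 19, 22, 39, 45, 46, 48, 52, 54, 55, 57, 64, 66, 67, 68, 71, 72]:

lo=0, hi=18, mid=9, arr[mid]=52 -> Found target at index 9!

Binary search finds 52 at index 9 after 1 comparisons. The search repeatedly halves the search space by comparing with the middle element.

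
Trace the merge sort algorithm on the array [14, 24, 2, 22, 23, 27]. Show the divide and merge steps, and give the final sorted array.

Merge sort trace:

Split: [14, 24, 2, 22, 23, 27] -> [14, 24, 2] and [22, 23, 27]
  Split: [14, 24, 2] -> [14] and [24, 2]
    Split: [24, 2] -> [24] and [2]
    Merge: [24] + [2] -> [2, 24]
  Merge: [14] + [2, 24] -> [2, 14, 24]
  Split: [22, 23, 27] -> [22] and [23, 27]
    Split: [23, 27] -> [23] and [27]
    Merge: [23] + [27] -> [23, 27]
  Merge: [22] + [23, 27] -> [22, 23, 27]
Merge: [2, 14, 24] + [22, 23, 27] -> [2, 14, 22, 23, 24, 27]

Final sorted array: [2, 14, 22, 23, 24, 27]

The merge sort proceeds by recursively splitting the array and merging sorted halves.
After all merges, the sorted array is [2, 14, 22, 23, 24, 27].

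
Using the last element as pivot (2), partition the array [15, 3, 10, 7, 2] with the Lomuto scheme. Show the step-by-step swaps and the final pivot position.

Lomuto partition with pivot = 2:

Initial array: [15, 3, 10, 7, 2]

arr[0]=15 > 2: no swap
arr[1]=3 > 2: no swap
arr[2]=10 > 2: no swap
arr[3]=7 > 2: no swap

Place pivot at position 0: [2, 3, 10, 7, 15]
Pivot position: 0

After partitioning with pivot 2, the array becomes [2, 3, 10, 7, 15]. The pivot is placed at index 0. All elements to the left of the pivot are <= 2, and all elements to the right are > 2.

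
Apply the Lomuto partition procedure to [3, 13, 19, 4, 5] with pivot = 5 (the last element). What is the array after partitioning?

Lomuto partition with pivot = 5:

Initial array: [3, 13, 19, 4, 5]

arr[0]=3 <= 5: swap with position 0, array becomes [3, 13, 19, 4, 5]
arr[1]=13 > 5: no swap
arr[2]=19 > 5: no swap
arr[3]=4 <= 5: swap with position 1, array becomes [3, 4, 19, 13, 5]

Place pivot at position 2: [3, 4, 5, 13, 19]
Pivot position: 2

After partitioning with pivot 5, the array becomes [3, 4, 5, 13, 19]. The pivot is placed at index 2. All elements to the left of the pivot are <= 5, and all elements to the right are > 5.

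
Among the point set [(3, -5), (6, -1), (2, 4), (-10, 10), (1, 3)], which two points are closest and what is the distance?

Computing all pairwise distances among 5 points:

d((3, -5), (6, -1)) = 5.0
d((3, -5), (2, 4)) = 9.0554
d((3, -5), (-10, 10)) = 19.8494
d((3, -5), (1, 3)) = 8.2462
d((6, -1), (2, 4)) = 6.4031
d((6, -1), (-10, 10)) = 19.4165
d((6, -1), (1, 3)) = 6.4031
d((2, 4), (-10, 10)) = 13.4164
d((2, 4), (1, 3)) = 1.4142 <-- minimum
d((-10, 10), (1, 3)) = 13.0384

Closest pair: (2, 4) and (1, 3) with distance 1.4142

The closest pair is (2, 4) and (1, 3) with Euclidean distance 1.4142. For 5 points, brute-force pairwise comparison is shown above. For large n, the divide-and-conquer algorithm (sort by x, recurse on halves, check the dividing strip) achieves O(n log n).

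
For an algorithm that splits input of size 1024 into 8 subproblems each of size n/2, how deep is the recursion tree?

For divide and conquer with division factor 2:

Problem sizes at each level:
Level 0: 1024
Level 1: 512
Level 2: 256
Level 3: 128
Level 4: 64
Level 5: 32
Level 6: 16
Level 7: 8
Level 8: 4
Level 9: 2
Level 10: 1

The root is level 0 and the size-1 base case is level 10 (the tree spans levels 0 through 10, i.e. 11 levels counting the root), so the depth is the number of divisions: log_2(1024) = 10

The recursion tree depth is log_2(1024) = 10. At each level, the problem size is divided by 2, so it takes 10 divisions to reduce to a base case of size 1. The algorithm makes 8 recursive calls at each level.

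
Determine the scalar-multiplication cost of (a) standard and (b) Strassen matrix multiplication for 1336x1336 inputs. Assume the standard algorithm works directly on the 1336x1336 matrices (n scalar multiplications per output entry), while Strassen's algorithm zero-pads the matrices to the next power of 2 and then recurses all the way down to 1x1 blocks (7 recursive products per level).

Matrix multiplication for 1336x1336 matrices:

Strassen's algorithm requires power-of-2 dimensions. Pad 1336x1336 to 2048x2048 (next power of 2).

Standard algorithm: 1336^3 = 2384621056 multiplications
Strassen's algorithm: 7^(log2(2048)) = 7^11 = 1977326743 multiplications
Savings: 2384621056 - 1977326743 = 407294313 multiplications

Standard: 2384621056 multiplications (1336^3). Strassen: 1977326743 multiplications (7^11, after padding to 2048x2048). Strassen reduces 8 recursive multiplications to 7 at each level.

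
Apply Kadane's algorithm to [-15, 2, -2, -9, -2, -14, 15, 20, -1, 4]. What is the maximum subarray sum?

Using Kadane's algorithm on [-15, 2, -2, -9, -2, -14, 15, 20, -1, 4]:

Scanning through the array:
Position 1 (value 2): max_ending_here = 2, max_so_far = 2
Position 2 (value -2): max_ending_here = 0, max_so_far = 2
Position 3 (value -9): max_ending_here = -9, max_so_far = 2
Position 4 (value -2): max_ending_here = -2, max_so_far = 2
Position 5 (value -14): max_ending_here = -14, max_so_far = 2
Position 6 (value 15): max_ending_here = 15, max_so_far = 15
Position 7 (value 20): max_ending_here = 35, max_so_far = 35
Position 8 (value -1): max_ending_here = 34, max_so_far = 35
Position 9 (value 4): max_ending_here = 38, max_so_far = 38

Maximum subarray: [15, 20, -1, 4]
Maximum sum: 38

The maximum subarray is [15, 20, -1, 4] with sum 38. This subarray runs from index 6 to index 9.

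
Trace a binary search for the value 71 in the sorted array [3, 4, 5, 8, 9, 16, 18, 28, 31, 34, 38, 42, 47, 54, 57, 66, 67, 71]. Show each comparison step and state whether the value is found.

Binary search for 71 in [3, 4, 5, 8, 9, 16, 18, 28, 31, 34, 38, 42, 47, 54, 57, 66, 67, 71]:

lo=0, hi=17, mid=8, arr[mid]=31 -> 31 < 71, search right half
lo=9, hi=17, mid=13, arr[mid]=54 -> 54 < 71, search right half
lo=14, hi=17, mid=15, arr[mid]=66 -> 66 < 71, search right half
lo=16, hi=17, mid=16, arr[mid]=67 -> 67 < 71, search right half
lo=17, hi=17, mid=17, arr[mid]=71 -> Found target at index 17!

Binary search finds 71 at index 17 after 5 comparisons. The search repeatedly halves the search space by comparing with the middle element.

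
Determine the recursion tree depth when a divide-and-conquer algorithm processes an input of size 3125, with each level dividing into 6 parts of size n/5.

For divide and conquer with division factor 5:

Problem sizes at each level:
Level 0: 3125
Level 1: 625
Level 2: 125
Level 3: 25
Level 4: 5
Level 5: 1

The root is level 0 and the size-1 base case is level 5 (the tree spans levels 0 through 5, i.e. 6 levels counting the root), so the depth is the number of divisions: log_5(3125) = 5

The recursion tree depth is log_5(3125) = 5. At each level, the problem size is divided by 5, so it takes 5 divisions to reduce to a base case of size 1. The algorithm makes 6 recursive calls at each level.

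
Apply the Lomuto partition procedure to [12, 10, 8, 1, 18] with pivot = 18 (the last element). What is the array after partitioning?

Lomuto partition with pivot = 18:

Initial array: [12, 10, 8, 1, 18]

arr[0]=12 <= 18: swap with position 0, array becomes [12, 10, 8, 1, 18]
arr[1]=10 <= 18: swap with position 1, array becomes [12, 10, 8, 1, 18]
arr[2]=8 <= 18: swap with position 2, array becomes [12, 10, 8, 1, 18]
arr[3]=1 <= 18: swap with position 3, array becomes [12, 10, 8, 1, 18]

Place pivot at position 4: [12, 10, 8, 1, 18]
Pivot position: 4

After partitioning with pivot 18, the array becomes [12, 10, 8, 1, 18]. The pivot is placed at index 4. All elements to the left of the pivot are <= 18, and all elements to the right are > 18.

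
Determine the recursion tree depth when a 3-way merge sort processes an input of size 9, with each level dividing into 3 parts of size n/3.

For divide and conquer with division factor 3:

Problem sizes at each level:
Level 0: 9
Level 1: 3
Level 2: 1

The root is level 0 and the size-1 base case is level 2 (the tree spans levels 0 through 2, i.e. 3 levels counting the root), so the depth is the number of divisions: log_3(9) = 2

The recursion tree depth is log_3(9) = 2. At each level, the problem size is divided by 3, so it takes 2 divisions to reduce to a base case of size 1. The algorithm makes 3 recursive calls at each level.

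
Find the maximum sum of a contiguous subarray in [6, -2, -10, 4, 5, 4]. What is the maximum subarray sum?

Using Kadane's algorithm on [6, -2, -10, 4, 5, 4]:

Scanning through the array:
Position 1 (value -2): max_ending_here = 4, max_so_far = 6
Position 2 (value -10): max_ending_here = -6, max_so_far = 6
Position 3 (value 4): max_ending_here = 4, max_so_far = 6
Position 4 (value 5): max_ending_here = 9, max_so_far = 9
Position 5 (value 4): max_ending_here = 13, max_so_far = 13

Maximum subarray: [4, 5, 4]
Maximum sum: 13

The maximum subarray is [4, 5, 4] with sum 13. This subarray runs from index 3 to index 5.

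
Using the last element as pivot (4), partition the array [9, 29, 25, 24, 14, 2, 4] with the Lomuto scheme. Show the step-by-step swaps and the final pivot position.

Lomuto partition with pivot = 4:

Initial array: [9, 29, 25, 24, 14, 2, 4]

arr[0]=9 > 4: no swap
arr[1]=29 > 4: no swap
arr[2]=25 > 4: no swap
arr[3]=24 > 4: no swap
arr[4]=14 > 4: no swap
arr[5]=2 <= 4: swap with position 0, array becomes [2, 29, 25, 24, 14, 9, 4]

Place pivot at position 1: [2, 4, 25, 24, 14, 9, 29]
Pivot position: 1

After partitioning with pivot 4, the array becomes [2, 4, 25, 24, 14, 9, 29]. The pivot is placed at index 1. All elements to the left of the pivot are <= 4, and all elements to the right are > 4.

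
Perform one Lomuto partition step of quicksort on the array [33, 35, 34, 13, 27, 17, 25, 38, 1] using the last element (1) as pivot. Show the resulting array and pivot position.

Lomuto partition with pivot = 1:

Initial array: [33, 35, 34, 13, 27, 17, 25, 38, 1]

arr[0]=33 > 1: no swap
arr[1]=35 > 1: no swap
arr[2]=34 > 1: no swap
arr[3]=13 > 1: no swap
arr[4]=27 > 1: no swap
arr[5]=17 > 1: no swap
arr[6]=25 > 1: no swap
arr[7]=38 > 1: no swap

Place pivot at position 0: [1, 35, 34, 13, 27, 17, 25, 38, 33]
Pivot position: 0

After partitioning with pivot 1, the array becomes [1, 35, 34, 13, 27, 17, 25, 38, 33]. The pivot is placed at index 0. All elements to the left of the pivot are <= 1, and all elements to the right are > 1.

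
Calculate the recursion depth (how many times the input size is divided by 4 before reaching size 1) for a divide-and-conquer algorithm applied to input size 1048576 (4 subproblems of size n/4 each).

For divide and conquer with division factor 4:

Problem sizes at each level:
Level 0: 1048576
Level 1: 262144
Level 2: 65536
Level 3: 16384
Level 4: 4096
Level 5: 1024
Level 6: 256
Level 7: 64
Level 8: 16
Level 9: 4
Level 10: 1

The root is level 0 and the size-1 base case is level 10 (the tree spans levels 0 through 10, i.e. 11 levels counting the root), so the depth is the number of divisions: log_4(1048576) = 10

The recursion tree depth is log_4(1048576) = 10. At each level, the problem size is divided by 4, so it takes 10 divisions to reduce to a base case of size 1. The algorithm makes 4 recursive calls at each level.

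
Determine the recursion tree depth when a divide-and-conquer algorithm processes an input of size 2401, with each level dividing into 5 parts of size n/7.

For divide and conquer with division factor 7:

Problem sizes at each level:
Level 0: 2401
Level 1: 343
Level 2: 49
Level 3: 7
Level 4: 1

The root is level 0 and the size-1 base case is level 4 (the tree spans levels 0 through 4, i.e. 5 levels counting the root), so the depth is the number of divisions: log_7(2401) = 4

The recursion tree depth is log_7(2401) = 4. At each level, the problem size is divided by 7, so it takes 4 divisions to reduce to a base case of size 1. The algorithm makes 5 recursive calls at each level.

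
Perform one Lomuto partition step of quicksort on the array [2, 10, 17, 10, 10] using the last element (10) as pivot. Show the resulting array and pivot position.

Lomuto partition with pivot = 10:

Initial array: [2, 10, 17, 10, 10]

arr[0]=2 <= 10: swap with position 0, array becomes [2, 10, 17, 10, 10]
arr[1]=10 <= 10: swap with position 1, array becomes [2, 10, 17, 10, 10]
arr[2]=17 > 10: no swap
arr[3]=10 <= 10: swap with position 2, array becomes [2, 10, 10, 17, 10]

Place pivot at position 3: [2, 10, 10, 10, 17]
Pivot position: 3

After partitioning with pivot 10, the array becomes [2, 10, 10, 10, 17]. The pivot is placed at index 3. All elements to the left of the pivot are <= 10, and all elements to the right are > 10.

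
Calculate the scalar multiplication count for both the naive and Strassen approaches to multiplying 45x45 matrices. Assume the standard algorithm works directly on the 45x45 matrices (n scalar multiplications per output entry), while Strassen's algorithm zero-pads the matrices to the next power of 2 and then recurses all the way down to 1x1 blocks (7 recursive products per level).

Matrix multiplication for 45x45 matrices:

Strassen's algorithm requires power-of-2 dimensions. Pad 45x45 to 64x64 (next power of 2).

Standard algorithm: 45^3 = 91125 multiplications
Strassen's algorithm: 7^(log2(64)) = 7^6 = 117649 multiplications
Difference: 91125 - 117649 = -26524 (Strassen uses MORE here due to padding overhead — for small or just-over-power-of-2 n, padding can outweigh the per-level savings)

Standard: 91125 multiplications (45^3). Strassen: 117649 multiplications (7^6, after padding to 64x64). Strassen reduces 8 recursive multiplications to 7 at each level.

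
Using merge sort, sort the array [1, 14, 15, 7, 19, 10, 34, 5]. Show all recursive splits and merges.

Merge sort trace:

Split: [1, 14, 15, 7, 19, 10, 34, 5] -> [1, 14, 15, 7] and [19, 10, 34, 5]
  Split: [1, 14, 15, 7] -> [1, 14] and [15, 7]
    Split: [1, 14] -> [1] and [14]
    Merge: [1] + [14] -> [1, 14]
    Split: [15, 7] -> [15] and [7]
    Merge: [15] + [7] -> [7, 15]
  Merge: [1, 14] + [7, 15] -> [1, 7, 14, 15]
  Split: [19, 10, 34, 5] -> [19, 10] and [34, 5]
    Split: [19, 10] -> [19] and [10]
    Merge: [19] + [10] -> [10, 19]
    Split: [34, 5] -> [34] and [5]
    Merge: [34] + [5] -> [5, 34]
  Merge: [10, 19] + [5, 34] -> [5, 10, 19, 34]
Merge: [1, 7, 14, 15] + [5, 10, 19, 34] -> [1, 5, 7, 10, 14, 15, 19, 34]

Final sorted array: [1, 5, 7, 10, 14, 15, 19, 34]

The merge sort proceeds by recursively splitting the array and merging sorted halves.
After all merges, the sorted array is [1, 5, 7, 10, 14, 15, 19, 34].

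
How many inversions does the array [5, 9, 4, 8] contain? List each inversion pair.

Finding inversions in [5, 9, 4, 8]:

(0, 2): arr[0]=5 > arr[2]=4
(1, 2): arr[1]=9 > arr[2]=4
(1, 3): arr[1]=9 > arr[3]=8

Total inversions: 3

The array has 3 inversion(s): (0,2), (1,2), (1,3). Each pair (i,j) satisfies i < j and arr[i] > arr[j].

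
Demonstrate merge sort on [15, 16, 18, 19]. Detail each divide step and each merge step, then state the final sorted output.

Merge sort trace:

Split: [15, 16, 18, 19] -> [15, 16] and [18, 19]
  Split: [15, 16] -> [15] and [16]
  Merge: [15] + [16] -> [15, 16]
  Split: [18, 19] -> [18] and [19]
  Merge: [18] + [19] -> [18, 19]
Merge: [15, 16] + [18, 19] -> [15, 16, 18, 19]

Final sorted array: [15, 16, 18, 19]

The merge sort proceeds by recursively splitting the array and merging sorted halves.
After all merges, the sorted array is [15, 16, 18, 19].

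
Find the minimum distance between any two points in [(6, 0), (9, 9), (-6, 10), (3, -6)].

Computing all pairwise distances among 4 points:

d((6, 0), (9, 9)) = 9.4868
d((6, 0), (-6, 10)) = 15.6205
d((6, 0), (3, -6)) = 6.7082 <-- minimum
d((9, 9), (-6, 10)) = 15.0333
d((9, 9), (3, -6)) = 16.1555
d((-6, 10), (3, -6)) = 18.3576

Closest pair: (6, 0) and (3, -6) with distance 6.7082

The closest pair is (6, 0) and (3, -6) with Euclidean distance 6.7082. For 4 points, brute-force pairwise comparison is shown above. For large n, the divide-and-conquer algorithm (sort by x, recurse on halves, check the dividing strip) achieves O(n log n).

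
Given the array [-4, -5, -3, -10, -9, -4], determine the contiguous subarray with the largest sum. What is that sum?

Using Kadane's algorithm on [-4, -5, -3, -10, -9, -4]:

Scanning through the array:
Position 1 (value -5): max_ending_here = -5, max_so_far = -4
Position 2 (value -3): max_ending_here = -3, max_so_far = -3
Position 3 (value -10): max_ending_here = -10, max_so_far = -3
Position 4 (value -9): max_ending_here = -9, max_so_far = -3
Position 5 (value -4): max_ending_here = -4, max_so_far = -3

Maximum subarray: [-3]
Maximum sum: -3

The maximum subarray is [-3] with sum -3. This subarray runs from index 2 to index 2.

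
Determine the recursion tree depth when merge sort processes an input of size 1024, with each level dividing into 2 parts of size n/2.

For divide and conquer with division factor 2:

Problem sizes at each level:
Level 0: 1024
Level 1: 512
Level 2: 256
Level 3: 128
Level 4: 64
Level 5: 32
Level 6: 16
Level 7: 8
Level 8: 4
Level 9: 2
Level 10: 1

The root is level 0 and the size-1 base case is level 10 (the tree spans levels 0 through 10, i.e. 11 levels counting the root), so the depth is the number of divisions: log_2(1024) = 10

The recursion tree depth is log_2(1024) = 10. At each level, the problem size is divided by 2, so it takes 10 divisions to reduce to a base case of size 1. The algorithm makes 2 recursive calls at each level.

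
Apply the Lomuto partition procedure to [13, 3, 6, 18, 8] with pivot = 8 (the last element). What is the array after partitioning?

Lomuto partition with pivot = 8:

Initial array: [13, 3, 6, 18, 8]

arr[0]=13 > 8: no swap
arr[1]=3 <= 8: swap with position 0, array becomes [3, 13, 6, 18, 8]
arr[2]=6 <= 8: swap with position 1, array becomes [3, 6, 13, 18, 8]
arr[3]=18 > 8: no swap

Place pivot at position 2: [3, 6, 8, 18, 13]
Pivot position: 2

After partitioning with pivot 8, the array becomes [3, 6, 8, 18, 13]. The pivot is placed at index 2. All elements to the left of the pivot are <= 8, and all elements to the right are > 8.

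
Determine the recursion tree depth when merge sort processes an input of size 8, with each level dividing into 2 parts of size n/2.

For divide and conquer with division factor 2:

Problem sizes at each level:
Level 0: 8
Level 1: 4
Level 2: 2
Level 3: 1

The root is level 0 and the size-1 base case is level 3 (the tree spans levels 0 through 3, i.e. 4 levels counting the root), so the depth is the number of divisions: log_2(8) = 3

The recursion tree depth is log_2(8) = 3. At each level, the problem size is divided by 2, so it takes 3 divisions to reduce to a base case of size 1. The algorithm makes 2 recursive calls at each level.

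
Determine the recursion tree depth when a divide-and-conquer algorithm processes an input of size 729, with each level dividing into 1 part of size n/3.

For divide and conquer with division factor 3:

Problem sizes at each level:
Level 0: 729
Level 1: 243
Level 2: 81
Level 3: 27
Level 4: 9
Level 5: 3
Level 6: 1

The root is level 0 and the size-1 base case is level 6 (the tree spans levels 0 through 6, i.e. 7 levels counting the root), so the depth is the number of divisions: log_3(729) = 6

The recursion tree depth is log_3(729) = 6. At each level, the problem size is divided by 3, so it takes 6 divisions to reduce to a base case of size 1. The algorithm makes 1 recursive call at each level.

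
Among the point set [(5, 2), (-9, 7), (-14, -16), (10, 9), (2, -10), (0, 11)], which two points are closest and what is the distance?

Computing all pairwise distances among 6 points:

d((5, 2), (-9, 7)) = 14.8661
d((5, 2), (-14, -16)) = 26.1725
d((5, 2), (10, 9)) = 8.6023 <-- minimum
d((5, 2), (2, -10)) = 12.3693
d((5, 2), (0, 11)) = 10.2956
d((-9, 7), (-14, -16)) = 23.5372
d((-9, 7), (10, 9)) = 19.105
d((-9, 7), (2, -10)) = 20.2485
d((-9, 7), (0, 11)) = 9.8489
d((-14, -16), (10, 9)) = 34.6554
d((-14, -16), (2, -10)) = 17.088
d((-14, -16), (0, 11)) = 30.4138
d((10, 9), (2, -10)) = 20.6155
d((10, 9), (0, 11)) = 10.198
d((2, -10), (0, 11)) = 21.095

Closest pair: (5, 2) and (10, 9) with distance 8.6023

The closest pair is (5, 2) and (10, 9) with Euclidean distance 8.6023. For 6 points, brute-force pairwise comparison is shown above. For large n, the divide-and-conquer algorithm (sort by x, recurse on halves, check the dividing strip) achieves O(n log n).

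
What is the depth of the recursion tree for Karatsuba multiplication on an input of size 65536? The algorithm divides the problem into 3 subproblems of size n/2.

For divide and conquer with division factor 2:

Problem sizes at each level:
Level 0: 65536
Level 1: 32768
Level 2: 16384
Level 3: 8192
Level 4: 4096
Level 5: 2048
Level 6: 1024
Level 7: 512
Level 8: 256
Level 9: 128
Level 10: 64
Level 11: 32
Level 12: 16
Level 13: 8
Level 14: 4
Level 15: 2
Level 16: 1

The root is level 0 and the size-1 base case is level 16 (the tree spans levels 0 through 16, i.e. 17 levels counting the root), so the depth is the number of divisions: log_2(65536) = 16

The recursion tree depth is log_2(65536) = 16. At each level, the problem size is divided by 2, so it takes 16 divisions to reduce to a base case of size 1. The algorithm makes 3 recursive calls at each level.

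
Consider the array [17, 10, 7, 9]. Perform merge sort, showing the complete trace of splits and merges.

Merge sort trace:

Split: [17, 10, 7, 9] -> [17, 10] and [7, 9]
  Split: [17, 10] -> [17] and [10]
  Merge: [17] + [10] -> [10, 17]
  Split: [7, 9] -> [7] and [9]
  Merge: [7] + [9] -> [7, 9]
Merge: [10, 17] + [7, 9] -> [7, 9, 10, 17]

Final sorted array: [7, 9, 10, 17]

The merge sort proceeds by recursively splitting the array and merging sorted halves.
After all merges, the sorted array is [7, 9, 10, 17].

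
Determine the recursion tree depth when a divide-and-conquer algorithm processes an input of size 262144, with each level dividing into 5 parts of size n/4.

For divide and conquer with division factor 4:

Problem sizes at each level:
Level 0: 262144
Level 1: 65536
Level 2: 16384
Level 3: 4096
Level 4: 1024
Level 5: 256
Level 6: 64
Level 7: 16
Level 8: 4
Level 9: 1

The root is level 0 and the size-1 base case is level 9 (the tree spans levels 0 through 9, i.e. 10 levels counting the root), so the depth is the number of divisions: log_4(262144) = 9

The recursion tree depth is log_4(262144) = 9. At each level, the problem size is divided by 4, so it takes 9 divisions to reduce to a base case of size 1. The algorithm makes 5 recursive calls at each level.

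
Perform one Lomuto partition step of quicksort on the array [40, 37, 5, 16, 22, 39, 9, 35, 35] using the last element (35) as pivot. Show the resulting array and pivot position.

Lomuto partition with pivot = 35:

Initial array: [40, 37, 5, 16, 22, 39, 9, 35, 35]

arr[0]=40 > 35: no swap
arr[1]=37 > 35: no swap
arr[2]=5 <= 35: swap with position 0, array becomes [5, 37, 40, 16, 22, 39, 9, 35, 35]
arr[3]=16 <= 35: swap with position 1, array becomes [5, 16, 40, 37, 22, 39, 9, 35, 35]
arr[4]=22 <= 35: swap with position 2, array becomes [5, 16, 22, 37, 40, 39, 9, 35, 35]
arr[5]=39 > 35: no swap
arr[6]=9 <= 35: swap with position 3, array becomes [5, 16, 22, 9, 40, 39, 37, 35, 35]
arr[7]=35 <= 35: swap with position 4, array becomes [5, 16, 22, 9, 35, 39, 37, 40, 35]

Place pivot at position 5: [5, 16, 22, 9, 35, 35, 37, 40, 39]
Pivot position: 5

After partitioning with pivot 35, the array becomes [5, 16, 22, 9, 35, 35, 37, 40, 39]. The pivot is placed at index 5. All elements to the left of the pivot are <= 35, and all elements to the right are > 35.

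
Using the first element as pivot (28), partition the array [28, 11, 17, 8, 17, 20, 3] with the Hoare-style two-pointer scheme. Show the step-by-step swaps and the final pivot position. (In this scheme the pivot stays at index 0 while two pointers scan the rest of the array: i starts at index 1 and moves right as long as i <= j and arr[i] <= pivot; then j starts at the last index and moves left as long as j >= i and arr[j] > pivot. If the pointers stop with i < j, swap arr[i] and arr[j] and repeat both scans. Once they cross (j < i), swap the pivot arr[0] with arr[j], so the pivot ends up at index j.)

Hoare-style two-pointer partition with pivot = 28:

Initial array: [28, 11, 17, 8, 17, 20, 3]

Pointers start at i = 1, j = 6.
i ends at 7, j ends at 6: the pointers have crossed (j < i), so scanning stops.

Swap pivot arr[0] with arr[6] to place pivot at position 6: [3, 11, 17, 8, 17, 20, 28]
Pivot position: 6

After partitioning with pivot 28, the array becomes [3, 11, 17, 8, 17, 20, 28]. The pivot is placed at index 6. All elements to the left of the pivot are <= 28, and all elements to the right are > 28.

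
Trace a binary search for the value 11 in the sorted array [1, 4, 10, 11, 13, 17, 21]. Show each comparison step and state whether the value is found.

Binary search for 11 in [1, 4, 10, 11, 13, 17, 21]:

lo=0, hi=6, mid=3, arr[mid]=11 -> Found target at index 3!

Binary search finds 11 at index 3 after 1 comparisons. The search repeatedly halves the search space by comparing with the middle element.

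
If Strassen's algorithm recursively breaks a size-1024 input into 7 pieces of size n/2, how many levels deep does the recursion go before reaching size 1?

For divide and conquer with division factor 2:

Problem sizes at each level:
Level 0: 1024
Level 1: 512
Level 2: 256
Level 3: 128
Level 4: 64
Level 5: 32
Level 6: 16
Level 7: 8
Level 8: 4
Level 9: 2
Level 10: 1

The root is level 0 and the size-1 base case is level 10 (the tree spans levels 0 through 10, i.e. 11 levels counting the root), so the depth is the number of divisions: log_2(1024) = 10

The recursion tree depth is log_2(1024) = 10. At each level, the problem size is divided by 2, so it takes 10 divisions to reduce to a base case of size 1. The algorithm makes 7 recursive calls at each level.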